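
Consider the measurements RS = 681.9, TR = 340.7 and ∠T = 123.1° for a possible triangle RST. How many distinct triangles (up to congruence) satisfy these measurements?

1

TR·sin T = 340.7·sin(123.1°) ≈ 285.4.
Since ∠T is not acute, a triangle exists only if RS > TR; here RS > TR, so there is exactly one triangle.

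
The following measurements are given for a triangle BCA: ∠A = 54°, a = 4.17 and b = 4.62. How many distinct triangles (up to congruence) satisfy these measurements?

b·sin A = 4.62·sin(54°) ≈ 3.738.
Since b sin A < a < b (3.738 < 4.17 < 4.62), two triangles exist.

2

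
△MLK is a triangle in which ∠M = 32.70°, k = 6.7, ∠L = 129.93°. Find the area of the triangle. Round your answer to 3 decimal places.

area ≈ 31.146

The third angle is ∠K = 180° − ∠M − ∠L = 17.37°.
Law of sines: m = k·sin M/sin K ≈ 12.124.
Law of sines: l = k·sin L/sin K ≈ 17.21.
Area = ½·k·m·sin L ≈ 31.146.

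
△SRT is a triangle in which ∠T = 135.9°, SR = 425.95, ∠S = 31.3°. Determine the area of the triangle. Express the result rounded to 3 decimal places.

15003.852

The third angle is ∠R = 180° − ∠T − ∠S = 12.80°.
Law of sines: RT = SR·sin S/sin T ≈ 317.98.
Law of sines: TS = SR·sin R/sin T ≈ 135.6.
Area = ½·SR·RT·sin R ≈ 15004.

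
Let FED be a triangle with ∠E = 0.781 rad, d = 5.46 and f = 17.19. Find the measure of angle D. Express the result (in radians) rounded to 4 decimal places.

∠D ≈ 0.2811 rad

By the law of cosines, e² = d² + f² − 2·d·f·cos E = 191.99, so e ≈ 13.856.
Law of cosines again: cos D = (f² + e² − d²)/(2·f·e) ≈ 0.96075, so ∠D ≈ 0.281 rad.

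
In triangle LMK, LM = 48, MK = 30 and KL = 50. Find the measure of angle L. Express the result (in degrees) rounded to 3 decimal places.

By the law of cosines, cos L = (KL² + LM² − MK²) / (2·KL·LM) ≈ 0.81333, so ∠L ≈ 35.58°.

∠L ≈ 35.577°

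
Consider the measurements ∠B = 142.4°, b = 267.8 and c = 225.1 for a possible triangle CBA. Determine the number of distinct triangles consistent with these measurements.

c·sin B = 225.1·sin(142.4°) ≈ 137.3.
Since ∠B is not acute, a triangle exists only if b > c; here b > c, so there is exactly one triangle.

1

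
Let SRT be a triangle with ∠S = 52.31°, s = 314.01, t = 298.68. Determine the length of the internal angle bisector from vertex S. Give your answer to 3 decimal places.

Law of sines: sin T = t·sin S/s ≈ 0.75270.
Since s ≥ t, only the acute value applies: ∠T ≈ 48.82°.
Then ∠R = 180° − ∠S − ∠T ≈ 78.87°.
Law of sines gives r = s·sin R/sin S ≈ 389.34.
The bisector from S has length 2·r·t·cos(∠S/2)/(r+t) ≈ 303.42.

t_S ≈ 303.425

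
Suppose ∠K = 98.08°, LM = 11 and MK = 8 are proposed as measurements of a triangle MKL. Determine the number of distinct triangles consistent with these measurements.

1

MK·sin K = 8·sin(98.08°) ≈ 7.921.
Since ∠K is not acute, a triangle exists only if LM > MK; here LM > MK, so there is exactly one triangle.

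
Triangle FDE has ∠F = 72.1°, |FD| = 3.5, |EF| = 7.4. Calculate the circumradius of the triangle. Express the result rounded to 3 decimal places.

3.756

By the law of cosines, |DE|² = |EF|² + |FD|² − 2·|EF|·|FD|·cos F = 51.089, so |DE| ≈ 7.1477.
Area = ½·|EF|·|FD|·sin F ≈ 12.323.
Circumradius = |DE|/(2 sin F) ≈ 3.7556.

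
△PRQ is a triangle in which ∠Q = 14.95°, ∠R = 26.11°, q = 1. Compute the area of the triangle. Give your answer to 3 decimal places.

The third angle is ∠P = 180° − ∠R − ∠Q = 138.94°.
Law of sines: p = q·sin P/sin Q ≈ 2.5462.
Law of sines: r = q·sin R/sin Q ≈ 1.706.
Area = ½·q·p·sin R ≈ 0.56028.

0.560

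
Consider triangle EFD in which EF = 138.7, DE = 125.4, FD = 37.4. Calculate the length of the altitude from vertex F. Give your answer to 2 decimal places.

Semiperimeter s = (37.4 + 125.4 + 138.7)/2 = 150.75.
Heron's formula: area = √(150.75·113.35·25.35·12.05) ≈ 2284.7.
The altitude from F has length 2·area/DE ≈ 36.438.

h_F ≈ 36.44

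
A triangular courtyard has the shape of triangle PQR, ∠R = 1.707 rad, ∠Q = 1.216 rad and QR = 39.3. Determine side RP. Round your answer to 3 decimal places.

The third angle is ∠P = π − ∠Q − ∠R = 0.219 rad.
Law of sines: RP = QR·sin Q/sin P ≈ 169.94.

169.939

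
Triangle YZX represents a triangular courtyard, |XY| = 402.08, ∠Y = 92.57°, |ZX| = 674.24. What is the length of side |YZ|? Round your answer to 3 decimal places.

523.502

Law of sines: sin Z = |XY|·sin Y/|ZX| ≈ 0.59575.
Since |ZX| ≥ |XY|, only the acute value applies: ∠Z ≈ 36.57°.
Then ∠X = 180° − ∠Y − ∠Z ≈ 50.86°.
Law of sines gives |YZ| = |ZX|·sin X/sin Y ≈ 523.5.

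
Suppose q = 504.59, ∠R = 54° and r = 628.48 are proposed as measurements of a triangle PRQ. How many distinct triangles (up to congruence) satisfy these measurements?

q·sin R = 504.59·sin(54°) ≈ 408.2.
Since r ≥ q, exactly one triangle exists.

1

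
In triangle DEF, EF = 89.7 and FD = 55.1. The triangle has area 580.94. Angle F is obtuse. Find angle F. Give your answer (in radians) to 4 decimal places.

From area = ½·EF·FD·sin F, we get sin F = 2·area/(EF·FD) ≈ 0.23508.
Taking the obtuse solution, ∠F ≈ 2.9043 rad.

∠F ≈ 2.9043 rad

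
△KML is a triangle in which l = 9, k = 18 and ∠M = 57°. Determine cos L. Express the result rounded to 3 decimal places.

cos L ≈ 0.866

By the law of cosines, m² = l² + k² − 2·l·k·cos M = 228.54, so m ≈ 15.117.
Law of cosines again: cos L = (k² + m² − l²)/(2·k·m) ≈ 0.86643, so ∠L ≈ 29.95°.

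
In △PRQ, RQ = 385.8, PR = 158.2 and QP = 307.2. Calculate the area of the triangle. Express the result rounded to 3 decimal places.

Semiperimeter s = (385.8 + 307.2 + 158.2)/2 = 425.6.
Heron's formula: area = √(425.6·39.8·118.4·267.4) ≈ 23158.

23157.885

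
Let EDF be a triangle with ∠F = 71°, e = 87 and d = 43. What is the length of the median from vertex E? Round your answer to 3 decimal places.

By the law of cosines, f² = e² + d² − 2·e·d·cos F = 6982.1, so f ≈ 83.559.
Median from E: ½√(2·d² + 2·f² − e²) ≈ 50.232.

m_E ≈ 50.232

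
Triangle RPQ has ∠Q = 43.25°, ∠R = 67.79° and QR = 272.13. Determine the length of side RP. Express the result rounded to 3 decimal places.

199.778

The third angle is ∠P = 180° − ∠Q − ∠R = 68.96°.
Law of sines: RP = QR·sin Q/sin P ≈ 199.78.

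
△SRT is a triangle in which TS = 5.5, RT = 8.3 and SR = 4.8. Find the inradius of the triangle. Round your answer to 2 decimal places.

r ≈ 1.36

Semiperimeter s = (8.3 + 5.5 + 4.8)/2 = 9.3.
Heron's formula: area = √(9.3·1·3.8·4.5) ≈ 12.611.
Inradius = area/s = 12.611/9.3 ≈ 1.356.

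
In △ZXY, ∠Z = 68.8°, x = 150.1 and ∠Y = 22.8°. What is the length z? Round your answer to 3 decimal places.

139.996

The third angle is ∠X = 180° − ∠Y − ∠Z = 88.40°.
Law of sines: z = x·sin Z/sin X ≈ 140.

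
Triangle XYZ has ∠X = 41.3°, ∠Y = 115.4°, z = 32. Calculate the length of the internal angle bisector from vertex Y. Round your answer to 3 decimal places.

The third angle is ∠Z = 180° − ∠X − ∠Y = 23.30°.
Law of sines: x = z·sin X/sin Z ≈ 53.395.
Law of sines: y = z·sin Y/sin Z ≈ 73.081.
The bisector from Y has length 2·z·x·cos(∠Y/2)/(z+x) ≈ 21.383.

t_Y ≈ 21.383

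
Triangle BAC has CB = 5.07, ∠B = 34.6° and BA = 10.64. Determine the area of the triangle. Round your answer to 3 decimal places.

Area = ½·CB·BA·sin B ≈ 15.316.

area ≈ 15.316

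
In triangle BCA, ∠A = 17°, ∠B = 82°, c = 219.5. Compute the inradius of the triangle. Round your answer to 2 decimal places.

r ≈ 27.99

The third angle is ∠C = 180° − ∠A − ∠B = 81.00°.
Law of sines: b = c·sin B/sin C ≈ 220.07.
Law of sines: a = c·sin A/sin C ≈ 64.976.
Area = ½·c·b·sin A ≈ 7061.7.
Semiperimeter s = (220.07+219.5+64.976)/2 = 252.27.
Inradius = area/s = 7061.7/252.27 ≈ 27.992.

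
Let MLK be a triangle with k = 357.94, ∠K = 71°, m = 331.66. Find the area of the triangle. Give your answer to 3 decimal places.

Law of sines: sin M = m·sin K/k ≈ 0.87610.
Since k ≥ m, only the acute value applies: ∠M ≈ 61.18°.
Then ∠L = 180° − ∠K − ∠M ≈ 47.82°.
Law of sines gives l = k·sin L/sin K ≈ 280.55.
Area = ½·k·m·sin L ≈ 43989.

43989.300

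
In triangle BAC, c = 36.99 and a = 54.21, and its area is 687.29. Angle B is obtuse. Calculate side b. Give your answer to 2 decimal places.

85.01

From area = ½·a·c·sin B, we get sin B = 2·area/(a·c) ≈ 0.68550.
Taking the obtuse solution, ∠B ≈ 136.73°.
Law of cosines then gives b ≈ 85.011.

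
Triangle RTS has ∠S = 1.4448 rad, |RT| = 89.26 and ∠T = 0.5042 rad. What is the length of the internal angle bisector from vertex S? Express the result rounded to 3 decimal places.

42.912

The third angle is ∠R = π − ∠T − ∠S = 1.1926 rad.
Law of sines: |TS| = |RT|·sin R/sin S ≈ 83.615.
Law of sines: |SR| = |RT|·sin T/sin S ≈ 43.467.
The bisector from S has length 2·|TS|·|SR|·cos(∠S/2)/(|TS|+|SR|) ≈ 42.912.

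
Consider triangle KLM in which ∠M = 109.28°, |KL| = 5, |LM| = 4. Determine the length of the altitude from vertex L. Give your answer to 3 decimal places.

h_L ≈ 3.776

Law of sines: sin K = |LM|·sin M/|KL| ≈ 0.75513.
Since |KL| ≥ |LM|, only the acute value applies: ∠K ≈ 49.04°.
Then ∠L = 180° − ∠M − ∠K ≈ 21.68°.
Law of sines gives |MK| = |KL|·sin L/sin M ≈ 1.9571.
Area = ½·|KL|·|LM|·sin L ≈ 3.6947.
The altitude from L has length 2·area/|MK| ≈ 3.7757.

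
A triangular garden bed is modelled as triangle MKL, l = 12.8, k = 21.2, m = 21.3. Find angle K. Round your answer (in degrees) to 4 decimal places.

By the law of cosines, cos K = (l² + m² − k²) / (2·l·m) ≈ 0.30826, so ∠K ≈ 72.05°.

∠K ≈ 72.0454°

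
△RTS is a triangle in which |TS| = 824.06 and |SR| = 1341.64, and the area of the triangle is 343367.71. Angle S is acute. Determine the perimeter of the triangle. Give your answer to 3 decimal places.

3029.518

From area = ½·|TS|·|SR|·sin S, we get sin S = 2·area/(|TS|·|SR|) ≈ 0.62115.
Taking the acute solution, ∠S ≈ 38.40°.
Law of cosines then gives |RT| ≈ 863.82.
Perimeter = 824.06 + 1341.6 + 863.82 = 3029.5.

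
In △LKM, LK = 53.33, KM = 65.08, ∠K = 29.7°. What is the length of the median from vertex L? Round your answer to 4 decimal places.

m_L ≈ 29.8021

By the law of cosines, ML² = LK² + KM² − 2·LK·KM·cos K = 1049.9, so ML ≈ 32.403.
Median from L: ½√(2·ML² + 2·LK² − KM²) ≈ 29.802.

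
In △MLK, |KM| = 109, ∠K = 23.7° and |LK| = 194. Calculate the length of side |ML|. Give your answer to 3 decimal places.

By the law of cosines, |ML|² = |LK|² + |KM|² − 2·|LK|·|KM|·cos K = 10792, so |ML| ≈ 103.88.

103.884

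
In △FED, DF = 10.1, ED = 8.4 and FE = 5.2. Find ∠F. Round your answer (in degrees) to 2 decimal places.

∠F ≈ 56.16°

By the law of cosines, cos F = (DF² + FE² − ED²) / (2·DF·FE) ≈ 0.55684, so ∠F ≈ 56.16°.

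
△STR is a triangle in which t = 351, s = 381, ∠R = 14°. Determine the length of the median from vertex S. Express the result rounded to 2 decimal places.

m_S ≈ 172.43

By the law of cosines, r² = s² + t² − 2·s·t·cos R = 8844.8, so r ≈ 94.047.
Median from S: ½√(2·t² + 2·r² − s²) ≈ 172.43.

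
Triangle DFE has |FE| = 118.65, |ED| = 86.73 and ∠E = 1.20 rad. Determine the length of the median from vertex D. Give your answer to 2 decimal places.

By the law of cosines, |DF|² = |FE|² + |ED|² − 2·|FE|·|ED|·cos E = 14142, so |DF| ≈ 118.92.
Median from D: ½√(2·|ED|² + 2·|DF|² − |FE|²) ≈ 85.514.

85.51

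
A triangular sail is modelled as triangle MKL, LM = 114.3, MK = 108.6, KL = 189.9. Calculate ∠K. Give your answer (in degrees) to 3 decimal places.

By the law of cosines, cos K = (MK² + KL² − LM²) / (2·MK·KL) ≈ 0.84351, so ∠K ≈ 32.49°.

∠K ≈ 32.488°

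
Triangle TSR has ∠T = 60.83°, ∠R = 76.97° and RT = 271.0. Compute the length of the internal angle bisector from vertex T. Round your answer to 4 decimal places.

The third angle is ∠S = 180° − ∠R − ∠T = 42.20°.
Law of sines: SR = RT·sin T/sin S ≈ 352.28.
Law of sines: TS = RT·sin R/sin S ≈ 393.05.
The bisector from T has length 2·RT·TS·cos(∠T/2)/(RT+TS) ≈ 276.66.

t_T ≈ 276.6606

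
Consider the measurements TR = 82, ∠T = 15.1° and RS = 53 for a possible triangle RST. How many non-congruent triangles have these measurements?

TR·sin T = 82·sin(15.1°) ≈ 21.36.
Since TR sin T < RS < TR (21.36 < 53 < 82), two triangles exist.

2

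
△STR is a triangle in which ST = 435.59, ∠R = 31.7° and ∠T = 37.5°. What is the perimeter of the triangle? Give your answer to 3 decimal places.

The third angle is ∠S = 180° − ∠T − ∠R = 110.80°.
Law of sines: TR = ST·sin S/sin R ≈ 774.92.
Law of sines: RS = ST·sin T/sin R ≈ 504.63.
Semiperimeter s = (774.92+504.63+435.59)/2 = 857.57.
Perimeter = 774.92 + 504.63 + 435.59 = 1715.1.

1715.147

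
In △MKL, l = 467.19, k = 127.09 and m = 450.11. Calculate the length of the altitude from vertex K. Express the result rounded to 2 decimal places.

450.11

Semiperimeter s = (450.11 + 127.09 + 467.19)/2 = 522.2.
Heron's formula: area = √(522.2·72.085·395.11·55.005) ≈ 28602.
The altitude from K has length 2·area/k ≈ 450.11.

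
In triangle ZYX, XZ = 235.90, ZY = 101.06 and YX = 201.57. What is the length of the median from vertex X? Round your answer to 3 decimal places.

213.510

Median from X: ½√(2·YX² + 2·XZ² − ZY²) ≈ 213.51.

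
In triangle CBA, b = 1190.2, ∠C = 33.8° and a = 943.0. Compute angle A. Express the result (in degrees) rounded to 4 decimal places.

∠A ≈ 52.2225°

By the law of cosines, c² = b² + a² − 2·b·a·cos C = 4.405e+05, so c ≈ 663.7.
Law of cosines again: cos A = (c² + b² − a²)/(2·c·b) ≈ 0.61260, so ∠A ≈ 52.22°.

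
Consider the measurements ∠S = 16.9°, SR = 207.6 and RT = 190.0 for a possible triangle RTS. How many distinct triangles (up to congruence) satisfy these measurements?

SR·sin S = 207.6·sin(16.9°) ≈ 60.35.
Since SR sin S < RT < SR (60.35 < 190.0 < 207.6), two triangles exist.

2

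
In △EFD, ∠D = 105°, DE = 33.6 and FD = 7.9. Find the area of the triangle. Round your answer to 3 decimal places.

128.198

Area = ½·FD·DE·sin D ≈ 128.2.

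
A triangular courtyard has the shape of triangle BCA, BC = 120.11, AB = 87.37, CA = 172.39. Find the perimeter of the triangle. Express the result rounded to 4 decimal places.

perimeter ≈ 379.8700

Perimeter = 172.39 + 87.37 + 120.11 = 379.87.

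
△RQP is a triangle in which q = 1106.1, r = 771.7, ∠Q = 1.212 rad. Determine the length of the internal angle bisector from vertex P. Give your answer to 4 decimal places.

745.7542

Law of sines: sin R = r·sin Q/q ≈ 0.65325.
Since q ≥ r, only the acute value applies: ∠R ≈ 0.712 rad.
Then ∠P = π − ∠Q − ∠R ≈ 1.218 rad.
Law of sines gives p = q·sin P/sin Q ≈ 1108.5.
The bisector from P has length 2·r·q·cos(∠P/2)/(r+q) ≈ 745.75.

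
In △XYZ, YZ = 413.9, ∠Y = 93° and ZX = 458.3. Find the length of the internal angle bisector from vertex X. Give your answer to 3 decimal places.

t_X ≈ 215.483

Law of sines: sin X = YZ·sin Y/ZX ≈ 0.90188.
Since ZX ≥ YZ, only the acute value applies: ∠X ≈ 64.41°.
Then ∠Z = 180° − ∠Y − ∠X ≈ 22.59°.
Law of sines gives XY = ZX·sin Z/sin Y ≈ 176.32.
The bisector from X has length 2·ZX·XY·cos(∠X/2)/(ZX+XY) ≈ 215.48.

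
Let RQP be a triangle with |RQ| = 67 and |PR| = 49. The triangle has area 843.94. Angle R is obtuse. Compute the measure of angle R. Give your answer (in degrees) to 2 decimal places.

From area = ½·|PR|·|RQ|·sin R, we get sin R = 2·area/(|PR|·|RQ|) ≈ 0.51413.
Taking the obtuse solution, ∠R ≈ 149.06°.

∠R ≈ 149.06°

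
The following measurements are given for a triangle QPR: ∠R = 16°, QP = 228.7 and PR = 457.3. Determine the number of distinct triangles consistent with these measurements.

PR·sin R = 457.3·sin(16°) ≈ 126.
Since PR sin R < QP < PR (126 < 228.7 < 457.3), two triangles exist.

2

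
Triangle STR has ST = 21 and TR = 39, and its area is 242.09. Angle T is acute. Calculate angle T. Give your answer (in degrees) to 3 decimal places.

From area = ½·ST·TR·sin T, we get sin T = 2·area/(ST·TR) ≈ 0.59118.
Taking the acute solution, ∠T ≈ 36.24°.

∠T ≈ 36.241°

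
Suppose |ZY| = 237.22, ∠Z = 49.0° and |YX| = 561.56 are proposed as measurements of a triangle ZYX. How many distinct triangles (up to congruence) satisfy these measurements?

1

|ZY|·sin Z = 237.22·sin(49.0°) ≈ 179.
Since |YX| ≥ |ZY|, exactly one triangle exists.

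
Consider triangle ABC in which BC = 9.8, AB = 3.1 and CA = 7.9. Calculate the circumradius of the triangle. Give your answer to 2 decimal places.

By the law of cosines, cos A = (CA² + AB² − BC²) / (2·CA·AB) ≈ -0.49040, so ∠A ≈ 119.37°.
Circumradius = BC/(2 sin A) ≈ 5.6225.

R ≈ 5.62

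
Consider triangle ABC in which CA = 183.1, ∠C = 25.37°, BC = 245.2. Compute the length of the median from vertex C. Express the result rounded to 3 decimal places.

By the law of cosines, AB² = BC² + CA² − 2·BC·CA·cos C = 12516, so AB ≈ 111.87.
Median from C: ½√(2·BC² + 2·CA² − AB²) ≈ 209.03.

m_C ≈ 209.034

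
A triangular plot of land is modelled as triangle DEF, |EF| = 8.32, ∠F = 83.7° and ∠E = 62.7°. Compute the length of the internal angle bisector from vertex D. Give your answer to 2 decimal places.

13.51

The third angle is ∠D = 180° − ∠E − ∠F = 33.60°.
Law of sines: |FD| = |EF|·sin E/sin D ≈ 13.36.
Law of sines: |DE| = |EF|·sin F/sin D ≈ 14.944.
The bisector from D has length 2·|FD|·|DE|·cos(∠D/2)/(|FD|+|DE|) ≈ 13.505.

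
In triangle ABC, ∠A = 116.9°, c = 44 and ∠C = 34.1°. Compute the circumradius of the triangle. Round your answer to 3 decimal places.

R ≈ 39.241

The third angle is ∠B = 180° − ∠C − ∠A = 29.00°.
Law of sines: a = c·sin A/sin C ≈ 69.99.
Law of sines: b = c·sin B/sin C ≈ 38.049.
Circumradius = c/(2 sin C) ≈ 39.241.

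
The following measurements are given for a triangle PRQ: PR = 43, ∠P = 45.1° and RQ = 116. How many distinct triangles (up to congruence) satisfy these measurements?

PR·sin P = 43·sin(45.1°) ≈ 30.46.
Since RQ ≥ PR, exactly one triangle exists.

1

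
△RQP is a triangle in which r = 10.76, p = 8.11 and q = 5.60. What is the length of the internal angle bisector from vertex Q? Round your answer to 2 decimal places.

By the law of cosines, cos Q = (p² + r² − q²) / (2·p·r) ≈ 0.86055, so ∠Q ≈ 30.62°.
The bisector from Q has length 2·p·r·cos(∠Q/2)/(p+r) ≈ 8.9207.

t_Q ≈ 8.92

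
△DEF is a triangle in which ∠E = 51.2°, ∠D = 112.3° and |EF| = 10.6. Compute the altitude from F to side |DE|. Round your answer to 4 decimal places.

h_F ≈ 8.2610

The third angle is ∠F = 180° − ∠D − ∠E = 16.50°.
Law of sines: |FD| = |EF|·sin E/sin D ≈ 8.9288.
Law of sines: |DE| = |EF|·sin F/sin D ≈ 3.2539.
Area = ½·|EF|·|FD|·sin F ≈ 13.44.
The altitude from F has length 2·area/|DE| ≈ 8.261.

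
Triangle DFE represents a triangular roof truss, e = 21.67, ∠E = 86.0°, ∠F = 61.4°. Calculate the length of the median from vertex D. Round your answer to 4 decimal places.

The third angle is ∠D = 180° − ∠F − ∠E = 32.60°.
Law of sines: d = e·sin D/sin E ≈ 11.704.
Law of sines: f = e·sin F/sin E ≈ 19.072.
Median from D: ½√(2·f² + 2·e² − d²) ≈ 19.556.

m_D ≈ 19.5558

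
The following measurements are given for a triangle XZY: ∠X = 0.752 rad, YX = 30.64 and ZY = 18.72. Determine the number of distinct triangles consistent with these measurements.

YX·sin X = 30.64·sin(0.752 rad) ≈ 20.93.
Since ZY = 18.72 < 20.93 = YX sin X, no triangle exists.

0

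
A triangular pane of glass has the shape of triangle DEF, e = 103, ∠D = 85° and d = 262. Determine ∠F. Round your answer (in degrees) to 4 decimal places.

∠F ≈ 71.9438°

Law of sines: sin E = e·sin D/d ≈ 0.39163.
Since d ≥ e, only the acute value applies: ∠E ≈ 23.06°.
Then ∠F = 180° − ∠D − ∠E ≈ 71.94°.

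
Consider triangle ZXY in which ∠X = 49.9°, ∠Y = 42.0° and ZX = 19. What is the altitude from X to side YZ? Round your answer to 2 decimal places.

The third angle is ∠Z = 180° − ∠X − ∠Y = 88.10°.
Law of sines: XY = ZX·sin Z/sin Y ≈ 28.379.
Law of sines: YZ = ZX·sin X/sin Y ≈ 21.72.
Area = ½·ZX·XY·sin X ≈ 206.23.
The altitude from X has length 2·area/YZ ≈ 18.99.

18.99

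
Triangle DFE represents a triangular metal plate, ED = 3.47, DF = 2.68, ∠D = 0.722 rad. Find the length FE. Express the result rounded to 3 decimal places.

By the law of cosines, FE² = ED² + DF² − 2·ED·DF·cos D = 5.2649, so FE ≈ 2.2945.

2.295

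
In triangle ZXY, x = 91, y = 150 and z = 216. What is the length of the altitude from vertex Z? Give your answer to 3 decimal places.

Semiperimeter s = (216 + 91 + 150)/2 = 228.5.
Heron's formula: area = √(228.5·12.5·137.5·78.5) ≈ 5552.4.
The altitude from Z has length 2·area/z ≈ 51.412.

h_Z ≈ 51.412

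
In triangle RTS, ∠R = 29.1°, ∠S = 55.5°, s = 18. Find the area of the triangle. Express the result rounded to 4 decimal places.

area ≈ 95.1756

The third angle is ∠T = 180° − ∠S − ∠R = 95.40°.
Law of sines: r = s·sin R/sin S ≈ 10.622.
Law of sines: t = s·sin T/sin S ≈ 21.744.
Area = ½·s·r·sin T ≈ 95.176.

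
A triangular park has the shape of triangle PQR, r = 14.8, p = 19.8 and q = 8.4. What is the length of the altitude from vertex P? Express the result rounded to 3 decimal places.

h_P ≈ 5.721

Semiperimeter s = (19.8 + 8.4 + 14.8)/2 = 21.5.
Heron's formula: area = √(21.5·1.7·13.1·6.7) ≈ 56.639.
The altitude from P has length 2·area/p ≈ 5.7211.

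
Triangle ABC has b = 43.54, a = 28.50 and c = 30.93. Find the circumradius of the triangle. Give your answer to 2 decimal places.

By the law of cosines, cos A = (b² + c² − a²) / (2·b·c) ≈ 0.75747, so ∠A ≈ 40.76°.
Circumradius = a/(2 sin A) ≈ 21.827.

R ≈ 21.83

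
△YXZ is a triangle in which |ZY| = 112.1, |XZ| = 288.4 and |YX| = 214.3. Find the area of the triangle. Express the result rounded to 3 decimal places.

Semiperimeter s = (288.4 + 112.1 + 214.3)/2 = 307.4.
Heron's formula: area = √(307.4·19·195.3·93.1) ≈ 10305.

area ≈ 10305.159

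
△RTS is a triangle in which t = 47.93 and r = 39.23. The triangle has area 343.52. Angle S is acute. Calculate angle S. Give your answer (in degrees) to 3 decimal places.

21.432

From area = ½·r·t·sin S, we get sin S = 2·area/(r·t) ≈ 0.36539.
Taking the acute solution, ∠S ≈ 21.43°.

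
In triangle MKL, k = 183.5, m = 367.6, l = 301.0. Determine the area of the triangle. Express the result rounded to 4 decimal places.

area ≈ 27483.0565

Semiperimeter s = (367.6 + 183.5 + 301)/2 = 426.05.
Heron's formula: area = √(426.05·58.45·242.55·125.05) ≈ 27483.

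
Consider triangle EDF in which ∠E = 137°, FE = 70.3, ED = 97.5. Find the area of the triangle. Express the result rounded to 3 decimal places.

Area = ½·FE·ED·sin E ≈ 2337.3.

area ≈ 2337.294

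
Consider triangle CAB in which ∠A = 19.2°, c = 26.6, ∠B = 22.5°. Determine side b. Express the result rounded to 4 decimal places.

15.3020

The third angle is ∠C = 180° − ∠A − ∠B = 138.30°.
Law of sines: b = c·sin B/sin C ≈ 15.302.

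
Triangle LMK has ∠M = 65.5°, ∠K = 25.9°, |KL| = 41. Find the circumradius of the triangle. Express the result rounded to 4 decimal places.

22.5284

The third angle is ∠L = 180° − ∠M − ∠K = 88.60°.
Law of sines: |MK| = |KL|·sin L/sin M ≈ 45.043.
Law of sines: |LM| = |KL|·sin K/sin M ≈ 19.681.
Circumradius = |KL|/(2 sin M) ≈ 22.528.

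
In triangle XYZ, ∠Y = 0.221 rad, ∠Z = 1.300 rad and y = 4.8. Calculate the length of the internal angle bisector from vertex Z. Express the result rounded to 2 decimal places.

The third angle is ∠X = π − ∠Y − ∠Z = 1.621 rad.
Law of sines: x = y·sin X/sin Y ≈ 21.87.
Law of sines: z = y·sin Z/sin Y ≈ 21.099.
The bisector from Z has length 2·x·y·cos(∠Z/2)/(x+y) ≈ 6.267.

6.27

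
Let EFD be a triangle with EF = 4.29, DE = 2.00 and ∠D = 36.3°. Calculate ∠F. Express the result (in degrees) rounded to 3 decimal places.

Law of sines: sin F = DE·sin D/EF ≈ 0.27600.
Since EF ≥ DE, only the acute value applies: ∠F ≈ 16.02°.
Then ∠E = 180° − ∠D − ∠F ≈ 127.68°.

∠F ≈ 16.021°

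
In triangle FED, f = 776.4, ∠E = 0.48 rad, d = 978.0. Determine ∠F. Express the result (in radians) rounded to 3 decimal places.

By the law of cosines, e² = d² + f² − 2·d·f·cos E = 2.1226e+05, so e ≈ 460.71.
Law of cosines again: cos F = (e² + d² − f²)/(2·e·d) ≈ 0.62802, so ∠F ≈ 0.892 rad.

∠F ≈ 0.892 rad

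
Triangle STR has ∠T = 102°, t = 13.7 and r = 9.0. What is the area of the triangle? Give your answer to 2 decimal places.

area ≈ 37.97

Law of sines: sin R = r·sin T/t ≈ 0.64258.
Since t ≥ r, only the acute value applies: ∠R ≈ 39.98°.
Then ∠S = 180° − ∠T − ∠R ≈ 38.02°.
Law of sines gives s = t·sin S/sin T ≈ 8.626.
Area = ½·t·r·sin S ≈ 37.969.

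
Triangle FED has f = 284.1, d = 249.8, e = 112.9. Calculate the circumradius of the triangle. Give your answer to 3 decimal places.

R ≈ 142.747

By the law of cosines, cos F = (e² + d² − f²) / (2·e·d) ≈ -0.09869, so ∠F ≈ 1.670 rad.
Circumradius = f/(2 sin F) ≈ 142.75.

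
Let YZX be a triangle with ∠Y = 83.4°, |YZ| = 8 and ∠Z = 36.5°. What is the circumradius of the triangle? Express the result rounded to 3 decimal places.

The third angle is ∠X = 180° − ∠Y − ∠Z = 60.10°.
Law of sines: |ZX| = |YZ|·sin Y/sin X ≈ 9.1672.
Law of sines: |XY| = |YZ|·sin Z/sin X ≈ 5.4892.
Circumradius = |YZ|/(2 sin X) ≈ 4.6142.

4.614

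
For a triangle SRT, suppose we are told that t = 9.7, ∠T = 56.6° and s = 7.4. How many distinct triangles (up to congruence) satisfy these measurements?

s·sin T = 7.4·sin(56.6°) ≈ 6.178.
Since t ≥ s, exactly one triangle exists.

1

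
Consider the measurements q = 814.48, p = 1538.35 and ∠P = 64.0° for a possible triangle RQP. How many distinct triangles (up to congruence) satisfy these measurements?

q·sin P = 814.48·sin(64.0°) ≈ 732.
Since p ≥ q, exactly one triangle exists.

1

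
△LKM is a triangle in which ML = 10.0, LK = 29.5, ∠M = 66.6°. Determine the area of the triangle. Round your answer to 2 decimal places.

Law of sines: sin K = ML·sin M/LK ≈ 0.31110.
Since LK ≥ ML, only the acute value applies: ∠K ≈ 18.13°.
Then ∠L = 180° − ∠M − ∠K ≈ 95.27°.
Law of sines gives KM = LK·sin L/sin M ≈ 32.008.
Area = ½·LK·ML·sin L ≈ 146.88.

146.88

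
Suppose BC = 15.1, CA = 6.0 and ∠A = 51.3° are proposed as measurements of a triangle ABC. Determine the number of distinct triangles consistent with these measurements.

1

CA·sin A = 6.0·sin(51.3°) ≈ 4.683.
Since BC ≥ CA, exactly one triangle exists.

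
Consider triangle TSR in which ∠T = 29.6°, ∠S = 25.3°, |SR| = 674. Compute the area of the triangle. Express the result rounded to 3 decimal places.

The third angle is ∠R = 180° − ∠T − ∠S = 125.10°.
Law of sines: |RT| = |SR|·sin S/sin T ≈ 583.14.
Law of sines: |TS| = |SR|·sin R/sin T ≈ 1116.4.
Area = ½·|SR|·|RT|·sin R ≈ 1.6078e+05.

160782.376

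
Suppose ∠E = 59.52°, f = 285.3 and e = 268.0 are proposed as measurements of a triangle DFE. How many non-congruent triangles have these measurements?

f·sin E = 285.3·sin(59.52°) ≈ 245.9.
Since f sin E < e < f (245.9 < 268.0 < 285.3), two triangles exist.

2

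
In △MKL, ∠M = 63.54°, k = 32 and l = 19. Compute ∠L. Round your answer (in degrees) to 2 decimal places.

By the law of cosines, m² = k² + l² − 2·k·l·cos M = 843.18, so m ≈ 29.038.
Law of cosines again: cos L = (m² + k² − l²)/(2·m·k) ≈ 0.81047, so ∠L ≈ 35.86°.

∠L ≈ 35.86°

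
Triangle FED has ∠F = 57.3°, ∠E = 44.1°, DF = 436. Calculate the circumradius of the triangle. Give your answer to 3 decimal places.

The third angle is ∠D = 180° − ∠F − ∠E = 78.60°.
Law of sines: ED = DF·sin F/sin E ≈ 527.22.
Law of sines: FE = DF·sin D/sin E ≈ 614.15.
Circumradius = DF/(2 sin E) ≈ 313.26.

R ≈ 313.258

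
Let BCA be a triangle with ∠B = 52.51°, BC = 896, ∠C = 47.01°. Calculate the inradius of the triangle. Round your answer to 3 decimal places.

207.089

The third angle is ∠A = 180° − ∠B − ∠C = 80.48°.
Law of sines: CA = BC·sin B/sin A ≈ 720.87.
Law of sines: AB = BC·sin C/sin A ≈ 664.55.
Area = ½·BC·CA·sin C ≈ 2.3623e+05.
Semiperimeter s = (720.87+664.55+896)/2 = 1140.7.
Inradius = area/s = 2.3623e+05/1140.7 ≈ 207.09.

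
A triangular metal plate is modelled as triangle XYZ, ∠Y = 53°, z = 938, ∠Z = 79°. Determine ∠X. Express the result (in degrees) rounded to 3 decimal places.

The third angle is ∠X = 180° − ∠Y − ∠Z = 48.00°.

48.000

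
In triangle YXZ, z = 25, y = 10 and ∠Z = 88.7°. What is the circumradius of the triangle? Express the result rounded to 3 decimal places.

Law of sines: sin Y = y·sin Z/z ≈ 0.39990.
Since z ≥ y, only the acute value applies: ∠Y ≈ 23.57°.
Then ∠X = 180° − ∠Z − ∠Y ≈ 67.73°.
Law of sines gives x = z·sin X/sin Z ≈ 23.141.
Circumradius = z/(2 sin Z) ≈ 12.503.

12.503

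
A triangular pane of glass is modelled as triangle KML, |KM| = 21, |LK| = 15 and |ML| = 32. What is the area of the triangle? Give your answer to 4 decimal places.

129.5994

Semiperimeter s = (32 + 15 + 21)/2 = 34.
Heron's formula: area = √(34·2·19·13) ≈ 129.6.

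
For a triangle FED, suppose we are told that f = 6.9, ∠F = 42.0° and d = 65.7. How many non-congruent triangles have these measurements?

0

d·sin F = 65.7·sin(42.0°) ≈ 43.96.
Since f = 6.9 < 43.96 = d sin F, no triangle exists.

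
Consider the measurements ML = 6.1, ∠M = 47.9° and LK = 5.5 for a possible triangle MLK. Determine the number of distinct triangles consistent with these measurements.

ML·sin M = 6.1·sin(47.9°) ≈ 4.526.
Since ML sin M < LK < ML (4.526 < 5.5 < 6.1), two triangles exist.

2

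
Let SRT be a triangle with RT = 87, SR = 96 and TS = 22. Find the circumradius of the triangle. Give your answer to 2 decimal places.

50.38

By the law of cosines, cos S = (TS² + SR² − RT²) / (2·TS·SR) ≈ 0.50450, so ∠S ≈ 59.70°.
Circumradius = RT/(2 sin S) ≈ 50.381.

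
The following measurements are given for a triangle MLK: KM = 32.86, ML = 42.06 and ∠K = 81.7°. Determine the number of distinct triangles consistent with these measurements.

1

KM·sin K = 32.86·sin(81.7°) ≈ 32.52.
Since ML ≥ KM, exactly one triangle exists.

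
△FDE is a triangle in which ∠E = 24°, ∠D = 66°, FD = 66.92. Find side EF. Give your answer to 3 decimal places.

150.305

The third angle is ∠F = 180° − ∠D − ∠E = 90.00°.
Law of sines: EF = FD·sin D/sin E ≈ 150.3.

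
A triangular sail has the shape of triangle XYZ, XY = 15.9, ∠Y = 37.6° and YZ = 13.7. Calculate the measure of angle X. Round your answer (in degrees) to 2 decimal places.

∠X ≈ 58.88°

By the law of cosines, ZX² = XY² + YZ² − 2·XY·YZ·cos Y = 95.331, so ZX ≈ 9.7638.
Law of cosines again: cos X = (ZX² + XY² − YZ²)/(2·ZX·XY) ≈ 0.51677, so ∠X ≈ 58.88°.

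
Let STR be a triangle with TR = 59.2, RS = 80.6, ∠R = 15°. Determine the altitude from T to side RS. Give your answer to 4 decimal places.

15.3221

By the law of cosines, ST² = TR² + RS² − 2·TR·RS·cos R = 783.13, so ST ≈ 27.984.
Area = ½·TR·RS·sin R ≈ 617.48.
The altitude from T has length 2·area/RS ≈ 15.322.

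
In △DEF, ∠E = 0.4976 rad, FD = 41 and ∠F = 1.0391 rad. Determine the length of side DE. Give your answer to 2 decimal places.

74.04

The third angle is ∠D = π − ∠E − ∠F = 1.6049 rad.
Law of sines: DE = FD·sin F/sin E ≈ 74.038.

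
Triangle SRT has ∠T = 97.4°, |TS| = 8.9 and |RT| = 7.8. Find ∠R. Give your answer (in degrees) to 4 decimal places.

By the law of cosines, |SR|² = |RT|² + |TS|² − 2·|RT|·|TS|·cos T = 157.93, so |SR| ≈ 12.567.
Law of cosines again: cos R = (|SR|² + |RT|² − |TS|²)/(2·|SR|·|RT|) ≈ 0.71188, so ∠R ≈ 44.61°.

∠R ≈ 44.6118°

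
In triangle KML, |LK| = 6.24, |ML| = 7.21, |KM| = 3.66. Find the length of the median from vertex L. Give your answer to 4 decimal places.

Median from L: ½√(2·|ML|² + 2·|LK|² − |KM|²) ≈ 6.4894.

m_L ≈ 6.4894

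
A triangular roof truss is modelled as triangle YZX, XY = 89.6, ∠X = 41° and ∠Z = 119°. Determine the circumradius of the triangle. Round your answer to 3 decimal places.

The third angle is ∠Y = 180° − ∠Z − ∠X = 20.00°.
Law of sines: ZX = XY·sin Y/sin Z ≈ 35.038.
Law of sines: YZ = XY·sin X/sin Z ≈ 67.21.
Circumradius = XY/(2 sin Z) ≈ 51.222.

R ≈ 51.222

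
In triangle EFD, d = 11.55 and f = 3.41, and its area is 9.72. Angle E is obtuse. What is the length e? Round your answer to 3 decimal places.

From area = ½·f·d·sin E, we get sin E = 2·area/(f·d) ≈ 0.49358.
Taking the obtuse solution, ∠E ≈ 150.42°.
Law of cosines then gives e ≈ 14.613.

14.613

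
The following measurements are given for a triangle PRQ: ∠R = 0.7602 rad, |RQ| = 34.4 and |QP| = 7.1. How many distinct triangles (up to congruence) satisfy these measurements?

|RQ|·sin R = 34.4·sin(0.7602 rad) ≈ 23.7.
Since |QP| = 7.1 < 23.7 = |RQ| sin R, no triangle exists.

0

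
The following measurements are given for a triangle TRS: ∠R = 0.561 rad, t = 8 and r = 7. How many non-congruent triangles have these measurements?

t·sin R = 8·sin(0.561 rad) ≈ 4.256.
Since t sin R < r < t (4.256 < 7 < 8), two triangles exist.

2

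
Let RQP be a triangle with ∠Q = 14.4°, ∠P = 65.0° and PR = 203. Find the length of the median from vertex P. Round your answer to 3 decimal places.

The third angle is ∠R = 180° − ∠Q − ∠P = 100.60°.
Law of sines: QP = PR·sin R/sin Q ≈ 802.35.
Law of sines: RQ = PR·sin P/sin Q ≈ 739.8.
Median from P: ½√(2·QP² + 2·PR² − RQ²) ≈ 453.5.

453.498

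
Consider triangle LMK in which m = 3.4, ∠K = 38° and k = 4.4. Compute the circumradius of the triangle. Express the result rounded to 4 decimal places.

Law of sines: sin M = m·sin K/k ≈ 0.47574.
Since k ≥ m, only the acute value applies: ∠M ≈ 28.41°.
Then ∠L = 180° − ∠K − ∠M ≈ 113.59°.
Law of sines gives l = k·sin L/sin K ≈ 6.5494.
Circumradius = k/(2 sin K) ≈ 3.5734.

3.5734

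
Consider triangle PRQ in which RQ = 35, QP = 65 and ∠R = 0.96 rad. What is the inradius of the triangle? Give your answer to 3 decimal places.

12.601

Law of sines: sin P = RQ·sin R/QP ≈ 0.44110.
Since QP ≥ RQ, only the acute value applies: ∠P ≈ 0.457 rad.
Then ∠Q = π − ∠R − ∠P ≈ 1.725 rad.
Law of sines gives PR = QP·sin Q/sin R ≈ 78.408.
Area = ½·QP·RQ·sin Q ≈ 1124.
Semiperimeter s = (35+65+78.408)/2 = 89.204.
Inradius = area/s = 1124/89.204 ≈ 12.601.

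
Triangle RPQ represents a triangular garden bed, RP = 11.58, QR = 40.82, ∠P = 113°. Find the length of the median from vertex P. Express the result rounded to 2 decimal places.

m_P ≈ 16.09

Law of sines: sin Q = RP·sin P/QR ≈ 0.26113.
Since QR ≥ RP, only the acute value applies: ∠Q ≈ 15.14°.
Then ∠R = 180° − ∠P − ∠Q ≈ 51.86°.
Law of sines gives PQ = QR·sin R/sin P ≈ 34.879.
Median from P: ½√(2·RP² + 2·PQ² − QR²) ≈ 16.086.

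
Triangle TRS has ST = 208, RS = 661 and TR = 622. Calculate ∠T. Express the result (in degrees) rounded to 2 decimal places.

∠T ≈ 91.50°

By the law of cosines, cos T = (ST² + TR² − RS²) / (2·ST·TR) ≈ -0.02618, so ∠T ≈ 91.50°.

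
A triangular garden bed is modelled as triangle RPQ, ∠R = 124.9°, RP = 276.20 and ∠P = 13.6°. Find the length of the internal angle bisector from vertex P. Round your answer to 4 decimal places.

t_P ≈ 303.3945

The third angle is ∠Q = 180° − ∠R − ∠P = 41.50°.
Law of sines: PQ = RP·sin R/sin Q ≈ 341.86.
Law of sines: QR = RP·sin P/sin Q ≈ 98.014.
The bisector from P has length 2·RP·PQ·cos(∠P/2)/(RP+PQ) ≈ 303.39.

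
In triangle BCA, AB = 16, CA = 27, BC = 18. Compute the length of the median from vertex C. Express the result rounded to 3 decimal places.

m_C ≈ 21.506

Median from C: ½√(2·BC² + 2·CA² − AB²) ≈ 21.506.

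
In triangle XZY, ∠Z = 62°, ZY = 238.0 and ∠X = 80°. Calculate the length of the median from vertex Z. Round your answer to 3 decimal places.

m_Z ≈ 167.355

The third angle is ∠Y = 180° − ∠X − ∠Z = 38.00°.
Law of sines: YX = ZY·sin Z/sin X ≈ 213.38.
Law of sines: XZ = ZY·sin Y/sin X ≈ 148.79.
Median from Z: ½√(2·XZ² + 2·ZY² − YX²) ≈ 167.36.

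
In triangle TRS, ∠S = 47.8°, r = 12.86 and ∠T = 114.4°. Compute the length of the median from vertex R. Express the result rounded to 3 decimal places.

The third angle is ∠R = 180° − ∠S − ∠T = 17.80°.
Law of sines: t = r·sin T/sin R ≈ 38.311.
Law of sines: s = r·sin S/sin R ≈ 31.164.
Median from R: ½√(2·s² + 2·t² − r²) ≈ 34.324.

34.324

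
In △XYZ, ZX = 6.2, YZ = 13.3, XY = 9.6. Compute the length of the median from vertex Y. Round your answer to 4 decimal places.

Median from Y: ½√(2·XY² + 2·YZ² − ZX²) ≈ 11.177.

11.1765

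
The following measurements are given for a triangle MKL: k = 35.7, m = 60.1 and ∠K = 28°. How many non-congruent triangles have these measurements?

m·sin K = 60.1·sin(28°) ≈ 28.22.
Since m sin K < k < m (28.22 < 35.7 < 60.1), two triangles exist.

2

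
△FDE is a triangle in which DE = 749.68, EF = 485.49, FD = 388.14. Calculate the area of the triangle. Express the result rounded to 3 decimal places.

area ≈ 83357.960

Semiperimeter s = (749.68 + 485.49 + 388.14)/2 = 811.65.
Heron's formula: area = √(811.65·61.975·326.16·423.51) ≈ 83358.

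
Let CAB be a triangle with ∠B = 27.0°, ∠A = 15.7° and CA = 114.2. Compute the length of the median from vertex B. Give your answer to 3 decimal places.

m_B ≈ 116.647

The third angle is ∠C = 180° − ∠A − ∠B = 137.30°.
Law of sines: AB = CA·sin C/sin B ≈ 170.59.
Law of sines: BC = CA·sin A/sin B ≈ 68.069.
Median from B: ½√(2·AB² + 2·BC² − CA²) ≈ 116.65.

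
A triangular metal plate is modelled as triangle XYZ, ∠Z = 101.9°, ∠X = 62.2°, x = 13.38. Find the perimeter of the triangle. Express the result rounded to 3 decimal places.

The third angle is ∠Y = 180° − ∠Z − ∠X = 15.90°.
Law of sines: y = x·sin Y/sin X ≈ 4.1439.
Law of sines: z = x·sin Z/sin X ≈ 14.801.
Semiperimeter s = (13.38+4.1439+14.801)/2 = 16.162.
Perimeter = 13.38 + 4.1439 + 14.801 = 32.325.

32.325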